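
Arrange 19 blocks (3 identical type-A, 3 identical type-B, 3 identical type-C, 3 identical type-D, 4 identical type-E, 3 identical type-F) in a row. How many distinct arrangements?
19! / (3! × 3! × 3! × 3! × 4! × 3!) = 651819168000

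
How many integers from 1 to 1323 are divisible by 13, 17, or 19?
⌊1323/13⌋+⌊1323/17⌋+⌊1323/19⌋ - ⌊1323/221⌋-⌊1323/247⌋-⌊1323/323⌋ + ⌊1323/4199⌋ = 101+77+69 - 5-5-4 + 0 = 233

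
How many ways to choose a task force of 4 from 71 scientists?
C(71,4) = 71!/(4!×67!) = 971635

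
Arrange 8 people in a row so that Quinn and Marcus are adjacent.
Treat as block: (8-1)! × 2! = 5040 × 2 = 10080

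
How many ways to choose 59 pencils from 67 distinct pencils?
C(67,59) = 67!/(59!×8!) = 6522361560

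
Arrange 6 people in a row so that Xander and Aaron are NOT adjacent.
Total - adjacent = 6! - (6-1)!×2 = 720 - 240 = 480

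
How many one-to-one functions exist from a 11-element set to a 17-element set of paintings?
P(17,11) = 17!/(17-11)! = 494010316800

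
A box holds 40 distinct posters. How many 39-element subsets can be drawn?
C(40,39) = 40!/(39!×1!) = 40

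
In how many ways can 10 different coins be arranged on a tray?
10! = 3628800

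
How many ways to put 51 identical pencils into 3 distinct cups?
C(51+3-1, 3-1) = C(53, 2) = 1378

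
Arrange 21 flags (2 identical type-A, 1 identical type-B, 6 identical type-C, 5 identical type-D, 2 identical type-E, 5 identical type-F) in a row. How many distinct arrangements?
21! / (2! × 1! × 6! × 5! × 2! × 5!) = 1231938227520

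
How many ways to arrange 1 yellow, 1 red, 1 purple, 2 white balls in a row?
5! / (1! × 1! × 1! × 2!) = 60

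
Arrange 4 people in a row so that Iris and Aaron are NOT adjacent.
Total - adjacent = 4! - (4-1)!×2 = 24 - 12 = 12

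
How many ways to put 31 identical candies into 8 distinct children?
C(31+8-1, 8-1) = C(38, 7) = 12620256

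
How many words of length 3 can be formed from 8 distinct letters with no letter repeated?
P(8,3) = 8!/(8-3)! = 336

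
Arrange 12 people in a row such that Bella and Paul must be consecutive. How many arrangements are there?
Treat the 2 as one block: (12-2+1)! × 2! = 39916800 × 2 = 79833600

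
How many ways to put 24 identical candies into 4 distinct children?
C(24+4-1, 4-1) = C(27, 3) = 2925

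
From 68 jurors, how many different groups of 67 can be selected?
C(68,67) = 68!/(67!×1!) = 68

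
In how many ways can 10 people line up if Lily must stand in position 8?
Fix one position: (10-1)! = 362880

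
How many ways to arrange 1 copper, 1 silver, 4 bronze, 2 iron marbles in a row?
8! / (1! × 1! × 4! × 2!) = 840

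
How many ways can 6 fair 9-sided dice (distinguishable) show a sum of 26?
Coefficient of x^26 in (x + x² + ... + x^9)^6. By inclusion-exclusion on dice exceeding 9: Σ_j (-1)^j C(6,j)·C(26-1-9j, 5) = C(6,0)·C(25,5) - C(6,1)·C(16,5) + C(6,2)·C(7,5) = 1·53130 - 6·4368 + 15·21 = 27237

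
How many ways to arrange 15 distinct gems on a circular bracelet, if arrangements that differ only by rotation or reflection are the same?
(15-1)!/2 = 87178291200/2 = 43589145600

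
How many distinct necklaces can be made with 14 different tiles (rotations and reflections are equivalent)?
(14-1)!/2 = 6227020800/2 = 3113510400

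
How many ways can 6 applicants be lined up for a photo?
6! = 720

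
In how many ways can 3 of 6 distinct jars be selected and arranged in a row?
P(6,3) = 6!/(6-3)! = 120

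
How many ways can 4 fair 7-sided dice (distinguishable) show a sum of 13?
Coefficient of x^13 in (x + x² + ... + x^7)^4. By inclusion-exclusion on dice exceeding 7: Σ_j (-1)^j C(4,j)·C(13-1-7j, 3) = C(4,0)·C(12,3) - C(4,1)·C(5,3) = 1·220 - 4·10 = 180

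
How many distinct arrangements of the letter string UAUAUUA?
7! / (4! × 3!) = 35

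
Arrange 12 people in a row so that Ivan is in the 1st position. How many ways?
Fix one position: (12-1)! = 39916800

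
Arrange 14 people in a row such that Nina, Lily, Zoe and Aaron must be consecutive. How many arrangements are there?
Treat the 4 as one block: (14-4+1)! × 4! = 39916800 × 24 = 958003200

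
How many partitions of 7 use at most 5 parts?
By conjugation, equals partitions of 7 into parts ≤ 5. Let r_j(i) = number of partitions of i into parts ≤ j, for i = 0..7. r_1(i) = 1 for all i; r_j(i) = r_{j-1}(i) + r_j(i-j). Rows j = 2..5: ≤2: 1 1 2 2 3 3 4 4; ≤3: 1 1 2 3 4 5 7 8; ≤4: 1 1 2 3 5 6 9 11; ≤5: 1 1 2 3 5 7 10 13. r_5(7) = 13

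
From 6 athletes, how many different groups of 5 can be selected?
C(6,5) = 6!/(5!×1!) = 6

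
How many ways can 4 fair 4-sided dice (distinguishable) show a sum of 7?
Coefficient of x^7 in (x + x² + ... + x^4)^4. By inclusion-exclusion on dice exceeding 4: Σ_j (-1)^j C(4,j)·C(7-1-4j, 3) = C(4,0)·C(6,3) = 1·20 = 20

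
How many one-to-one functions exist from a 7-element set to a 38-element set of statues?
P(38,7) = 38!/(38-7)! = 63606090240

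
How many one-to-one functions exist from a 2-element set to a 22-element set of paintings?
P(22,2) = 22!/(22-2)! = 462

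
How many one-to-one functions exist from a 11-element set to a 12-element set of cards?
P(12,11) = 12!/(12-11)! = 479001600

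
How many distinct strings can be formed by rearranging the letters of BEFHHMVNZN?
10! / (2! × 1! × 1! × 2! × 1! × 1! × 1! × 1!) = 907200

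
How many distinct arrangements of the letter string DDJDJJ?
6! / (3! × 3!) = 20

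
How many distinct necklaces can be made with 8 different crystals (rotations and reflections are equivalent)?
(8-1)!/2 = 5040/2 = 2520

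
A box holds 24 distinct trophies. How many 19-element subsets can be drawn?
C(24,19) = 24!/(19!×5!) = 42504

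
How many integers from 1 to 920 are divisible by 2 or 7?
⌊920/2⌋ + ⌊920/7⌋ - ⌊920/14⌋ = 460 + 131 - 65 = 526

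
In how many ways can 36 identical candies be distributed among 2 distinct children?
C(36+2-1, 2-1) = C(37, 1) = 37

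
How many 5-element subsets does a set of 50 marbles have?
C(50,5) = 50!/(5!×45!) = 2118760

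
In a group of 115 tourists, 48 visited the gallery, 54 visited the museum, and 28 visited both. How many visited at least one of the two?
|A∪B| = |A| + |B| - |A∩B| = 48 + 54 - 28 = 74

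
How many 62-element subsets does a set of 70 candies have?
C(70,62) = 70!/(62!×8!) = 9440350920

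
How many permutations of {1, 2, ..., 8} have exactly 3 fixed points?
Choose the 3 fixed points C(8,3) = 56, derange the rest: !5 = Σ_{j=0}^{5} (-1)^j·5!/j! = 120 - 120 + 60 - 20 + 5 - 1 = 44. Product = 56 × 44 = 2464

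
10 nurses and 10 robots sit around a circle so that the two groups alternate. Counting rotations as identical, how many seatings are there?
Fix one of the nurses: (10-1)! ways for the remaining nurses, × 10! ways for the robots = 362880 × 3628800 = 1316818944000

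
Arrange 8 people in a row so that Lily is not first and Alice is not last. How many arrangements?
By inclusion-exclusion: 8! - 2×(8-1)! + (8-2)! = 40320 - 10080 + 720 = 30960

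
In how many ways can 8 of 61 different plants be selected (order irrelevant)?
C(61,8) = 61!/(8!×53!) = 2944827765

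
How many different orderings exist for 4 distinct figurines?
4! = 24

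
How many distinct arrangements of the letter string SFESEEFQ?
8! / (1! × 2! × 2! × 3!) = 1680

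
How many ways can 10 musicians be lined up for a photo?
10! = 3628800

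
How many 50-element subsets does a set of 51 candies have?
C(51,50) = 51!/(50!×1!) = 51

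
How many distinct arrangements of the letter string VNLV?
4! / (1! × 1! × 2!) = 12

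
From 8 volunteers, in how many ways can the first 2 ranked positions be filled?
P(8,2) = 8!/(8-2)! = 56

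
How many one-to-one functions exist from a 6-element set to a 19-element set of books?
P(19,6) = 19!/(19-6)! = 19535040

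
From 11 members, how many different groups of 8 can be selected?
C(11,8) = 11!/(8!×3!) = 165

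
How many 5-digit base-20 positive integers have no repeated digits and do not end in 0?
Last digit: 19 nonzero choices. First digit: 18 (nonzero, ≠last). Middle 3: P(18,3) = 4896. Total = 1674432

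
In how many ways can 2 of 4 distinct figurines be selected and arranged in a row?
P(4,2) = 4!/(4-2)! = 12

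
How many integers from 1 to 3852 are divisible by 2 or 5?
⌊3852/2⌋ + ⌊3852/5⌋ - ⌊3852/10⌋ = 1926 + 770 - 385 = 2311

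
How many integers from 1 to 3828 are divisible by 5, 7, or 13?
⌊3828/5⌋+⌊3828/7⌋+⌊3828/13⌋ - ⌊3828/35⌋-⌊3828/65⌋-⌊3828/91⌋ + ⌊3828/455⌋ = 765+546+294 - 109-58-42 + 8 = 1404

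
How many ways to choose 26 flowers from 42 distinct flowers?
C(42,26) = 42!/(26!×16!) = 166509721602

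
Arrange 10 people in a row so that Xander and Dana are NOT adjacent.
Total - adjacent = 10! - (10-1)!×2 = 3628800 - 725760 = 2903040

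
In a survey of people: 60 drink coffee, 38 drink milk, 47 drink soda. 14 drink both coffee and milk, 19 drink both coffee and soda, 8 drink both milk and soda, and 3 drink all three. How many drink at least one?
|A∪B∪C| = 60+38+47-14-19-8+3 = 107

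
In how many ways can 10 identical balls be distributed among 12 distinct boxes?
C(10+12-1, 12-1) = C(21, 11) = 352716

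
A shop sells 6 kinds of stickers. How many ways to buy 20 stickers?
C(20+6-1, 6-1) = C(25, 5) = 53130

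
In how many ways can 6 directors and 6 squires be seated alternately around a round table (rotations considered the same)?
Fix one of the directors: (6-1)! ways for the remaining directors, × 6! ways for the squires = 120 × 720 = 86400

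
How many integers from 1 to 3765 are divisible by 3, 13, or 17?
⌊3765/3⌋+⌊3765/13⌋+⌊3765/17⌋ - ⌊3765/39⌋-⌊3765/51⌋-⌊3765/221⌋ + ⌊3765/663⌋ = 1255+289+221 - 96-73-17 + 5 = 1584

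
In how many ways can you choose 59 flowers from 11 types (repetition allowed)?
C(59+11-1, 11-1) = C(69, 10) = 340032449328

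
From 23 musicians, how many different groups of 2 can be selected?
C(23,2) = 23!/(2!×21!) = 253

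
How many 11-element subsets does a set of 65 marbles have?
C(65,11) = 65!/(11!×54!) = 895068996640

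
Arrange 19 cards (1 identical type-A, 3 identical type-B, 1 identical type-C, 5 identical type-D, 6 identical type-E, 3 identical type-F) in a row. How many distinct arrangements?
19! / (1! × 3! × 1! × 5! × 6! × 3!) = 39109150080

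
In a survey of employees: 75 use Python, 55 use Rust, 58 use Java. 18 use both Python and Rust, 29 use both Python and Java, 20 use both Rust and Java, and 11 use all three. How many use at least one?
|A∪B∪C| = 75+55+58-18-29-20+11 = 132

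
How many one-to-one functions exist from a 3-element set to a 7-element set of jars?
P(7,3) = 7!/(7-3)! = 210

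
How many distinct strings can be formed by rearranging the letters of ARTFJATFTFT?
11! / (1! × 2! × 4! × 1! × 3!) = 138600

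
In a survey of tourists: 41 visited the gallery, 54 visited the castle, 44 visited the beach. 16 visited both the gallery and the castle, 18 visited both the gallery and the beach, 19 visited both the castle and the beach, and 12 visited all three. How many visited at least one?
|A∪B∪C| = 41+54+44-16-18-19+12 = 98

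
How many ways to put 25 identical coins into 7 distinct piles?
C(25+7-1, 7-1) = C(31, 6) = 736281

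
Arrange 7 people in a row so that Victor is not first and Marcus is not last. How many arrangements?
By inclusion-exclusion: 7! - 2×(7-1)! + (7-2)! = 5040 - 1440 + 120 = 3720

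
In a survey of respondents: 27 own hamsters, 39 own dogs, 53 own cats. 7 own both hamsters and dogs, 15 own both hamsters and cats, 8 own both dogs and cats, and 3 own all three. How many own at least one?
|A∪B∪C| = 27+39+53-7-15-8+3 = 92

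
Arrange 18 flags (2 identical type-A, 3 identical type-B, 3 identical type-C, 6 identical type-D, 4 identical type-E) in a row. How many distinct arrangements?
18! / (2! × 3! × 3! × 6! × 4!) = 5145940800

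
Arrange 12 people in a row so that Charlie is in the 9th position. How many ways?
Fix one position: (12-1)! = 39916800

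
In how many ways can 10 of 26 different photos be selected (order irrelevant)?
C(26,10) = 26!/(10!×16!) = 5311735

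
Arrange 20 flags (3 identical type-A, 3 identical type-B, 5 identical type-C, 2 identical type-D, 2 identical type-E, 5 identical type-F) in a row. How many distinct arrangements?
20! / (3! × 3! × 5! × 2! × 2! × 5!) = 1173274502400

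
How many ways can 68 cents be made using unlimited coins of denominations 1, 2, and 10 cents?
Coefficient of x^68 in 1/(1-x^1) · 1/(1-x^2) · 1/(1-x^10). Case on j = number of 10-cent coins (j = 0..6); remainder r = 68 - 10j is made from {1,2} in ⌊r/2⌋+1 ways. r = 68, 58, 48, 38, 28, 18, 8 → 35 + 30 + 25 + 20 + 15 + 10 + 5 = 140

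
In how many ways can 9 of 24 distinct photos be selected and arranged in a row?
P(24,9) = 24!/(24-9)! = 474467051520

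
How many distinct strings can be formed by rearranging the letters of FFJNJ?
5! / (2! × 2! × 1!) = 30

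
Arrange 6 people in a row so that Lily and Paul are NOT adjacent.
Total - adjacent = 6! - (6-1)!×2 = 720 - 240 = 480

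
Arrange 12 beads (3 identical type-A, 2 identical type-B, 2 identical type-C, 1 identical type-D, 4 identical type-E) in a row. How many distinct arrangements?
12! / (3! × 2! × 2! × 1! × 4!) = 831600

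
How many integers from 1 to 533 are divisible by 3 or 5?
⌊533/3⌋ + ⌊533/5⌋ - ⌊533/15⌋ = 177 + 106 - 35 = 248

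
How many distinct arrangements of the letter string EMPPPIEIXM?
10! / (1! × 2! × 3! × 2! × 2!) = 75600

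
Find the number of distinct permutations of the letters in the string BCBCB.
5! / (3! × 2!) = 10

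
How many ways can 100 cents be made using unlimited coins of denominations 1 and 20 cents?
Coefficient of x^100 in 1/(1-x^1) · 1/(1-x^20). Use j coins of 20 for j = 0..⌊100/20⌋ = 5, the rest in 1s: 5 + 1 = 6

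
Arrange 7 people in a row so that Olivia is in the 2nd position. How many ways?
Fix one position: (7-1)! = 720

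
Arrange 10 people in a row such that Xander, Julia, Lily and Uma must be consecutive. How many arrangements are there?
Treat the 4 as one block: (10-4+1)! × 4! = 5040 × 24 = 120960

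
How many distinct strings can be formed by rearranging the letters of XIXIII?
6! / (4! × 2!) = 15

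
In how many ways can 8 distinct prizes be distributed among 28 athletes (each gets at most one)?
P(28,8) = 28!/(28-8)! = 125318793600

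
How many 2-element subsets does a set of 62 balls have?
C(62,2) = 62!/(2!×60!) = 1891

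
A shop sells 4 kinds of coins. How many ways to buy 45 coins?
C(45+4-1, 4-1) = C(48, 3) = 17296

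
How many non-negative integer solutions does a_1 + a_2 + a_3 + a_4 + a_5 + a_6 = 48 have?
C(48+6-1, 6-1) = C(53, 5) = 2869685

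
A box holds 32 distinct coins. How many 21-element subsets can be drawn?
C(32,21) = 32!/(21!×11!) = 129024480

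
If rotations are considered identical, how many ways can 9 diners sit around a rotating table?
Circular: fix one position, arrange the rest. (9-1)! = 40320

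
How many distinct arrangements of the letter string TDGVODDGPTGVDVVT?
16! / (1! × 4! × 4! × 1! × 3! × 3!) = 1009008000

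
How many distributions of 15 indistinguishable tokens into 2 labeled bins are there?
C(15+2-1, 2-1) = C(16, 1) = 16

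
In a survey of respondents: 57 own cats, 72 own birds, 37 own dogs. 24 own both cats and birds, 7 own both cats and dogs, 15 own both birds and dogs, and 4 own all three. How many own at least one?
|A∪B∪C| = 57+72+37-24-7-15+4 = 124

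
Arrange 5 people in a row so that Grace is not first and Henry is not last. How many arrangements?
By inclusion-exclusion: 5! - 2×(5-1)! + (5-2)! = 120 - 48 + 6 = 78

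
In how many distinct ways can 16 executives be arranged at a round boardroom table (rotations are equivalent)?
Circular: fix one position, arrange the rest. (16-1)! = 1307674368000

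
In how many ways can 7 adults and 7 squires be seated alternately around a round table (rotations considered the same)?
Fix one of the adults: (7-1)! ways for the remaining adults, × 7! ways for the squires = 720 × 5040 = 3628800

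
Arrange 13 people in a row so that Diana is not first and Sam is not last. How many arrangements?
By inclusion-exclusion: 13! - 2×(13-1)! + (13-2)! = 6227020800 - 958003200 + 39916800 = 5308934400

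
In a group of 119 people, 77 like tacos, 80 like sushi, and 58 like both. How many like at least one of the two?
|A∪B| = |A| + |B| - |A∩B| = 77 + 80 - 58 = 99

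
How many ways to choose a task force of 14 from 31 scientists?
C(31,14) = 31!/(14!×17!) = 265182525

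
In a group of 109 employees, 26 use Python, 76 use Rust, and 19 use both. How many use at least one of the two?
|A∪B| = |A| + |B| - |A∩B| = 26 + 76 - 19 = 83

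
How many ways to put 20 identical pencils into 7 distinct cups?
C(20+7-1, 7-1) = C(26, 6) = 230230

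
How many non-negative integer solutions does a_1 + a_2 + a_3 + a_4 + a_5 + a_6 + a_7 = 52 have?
C(52+7-1, 7-1) = C(58, 6) = 40475358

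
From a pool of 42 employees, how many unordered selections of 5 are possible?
C(42,5) = 42!/(5!×37!) = 850668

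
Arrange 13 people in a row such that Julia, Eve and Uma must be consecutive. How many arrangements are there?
Treat the 3 as one block: (13-3+1)! × 3! = 39916800 × 6 = 239500800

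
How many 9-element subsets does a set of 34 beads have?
C(34,9) = 34!/(9!×25!) = 52451256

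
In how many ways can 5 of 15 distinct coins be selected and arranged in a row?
P(15,5) = 15!/(15-5)! = 360360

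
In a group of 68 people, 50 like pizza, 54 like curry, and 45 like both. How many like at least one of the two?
|A∪B| = |A| + |B| - |A∩B| = 50 + 54 - 45 = 59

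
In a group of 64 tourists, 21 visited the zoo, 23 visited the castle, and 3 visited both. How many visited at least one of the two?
|A∪B| = |A| + |B| - |A∩B| = 21 + 23 - 3 = 41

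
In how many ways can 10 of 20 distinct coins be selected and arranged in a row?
P(20,10) = 20!/(20-10)! = 670442572800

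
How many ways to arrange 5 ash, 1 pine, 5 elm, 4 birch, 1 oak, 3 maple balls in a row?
19! / (5! × 1! × 5! × 4! × 1! × 3!) = 58663725120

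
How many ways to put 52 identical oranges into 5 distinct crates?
C(52+5-1, 5-1) = C(56, 4) = 367290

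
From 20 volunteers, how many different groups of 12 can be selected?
C(20,12) = 20!/(12!×8!) = 125970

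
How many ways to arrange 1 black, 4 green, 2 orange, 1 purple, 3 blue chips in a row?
11! / (1! × 4! × 2! × 1! × 3!) = 138600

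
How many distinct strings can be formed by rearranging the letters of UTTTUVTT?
8! / (5! × 2! × 1!) = 168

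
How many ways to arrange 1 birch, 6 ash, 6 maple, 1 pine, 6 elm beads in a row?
20! / (1! × 6! × 6! × 1! × 6!) = 6518191680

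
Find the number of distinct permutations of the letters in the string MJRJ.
4! / (1! × 1! × 2!) = 12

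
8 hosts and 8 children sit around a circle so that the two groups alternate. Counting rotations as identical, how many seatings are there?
Fix one of the hosts: (8-1)! ways for the remaining hosts, × 8! ways for the children = 5040 × 40320 = 203212800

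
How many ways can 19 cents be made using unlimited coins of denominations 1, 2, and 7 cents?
Coefficient of x^19 in 1/(1-x^1) · 1/(1-x^2) · 1/(1-x^7). Case on j = number of 7-cent coins (j = 0..2); remainder r = 19 - 7j is made from {1,2} in ⌊r/2⌋+1 ways. r = 19, 12, 5 → 10 + 7 + 3 = 20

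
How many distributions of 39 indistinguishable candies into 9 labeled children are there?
C(39+9-1, 9-1) = C(47, 8) = 314457495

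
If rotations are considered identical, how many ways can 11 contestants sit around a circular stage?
Circular: fix one position, arrange the rest. (11-1)! = 3628800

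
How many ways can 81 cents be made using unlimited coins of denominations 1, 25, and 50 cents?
Coefficient of x^81 in 1/(1-x^1) · 1/(1-x^25) · 1/(1-x^50). Case on j = number of 50-cent coins (j = 0..1); remainder r = 81 - 50j is made from {1,25} in ⌊r/25⌋+1 ways. r = 81, 31 → 4 + 2 = 6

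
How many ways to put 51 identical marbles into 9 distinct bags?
C(51+9-1, 9-1) = C(59, 8) = 2217471399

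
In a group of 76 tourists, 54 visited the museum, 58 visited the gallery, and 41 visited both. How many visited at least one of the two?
|A∪B| = |A| + |B| - |A∩B| = 54 + 58 - 41 = 71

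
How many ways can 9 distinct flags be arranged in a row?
9! = 362880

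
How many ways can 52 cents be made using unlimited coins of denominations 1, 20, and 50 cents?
Coefficient of x^52 in 1/(1-x^1) · 1/(1-x^20) · 1/(1-x^50). Case on j = number of 50-cent coins (j = 0..1); remainder r = 52 - 50j is made from {1,20} in ⌊r/20⌋+1 ways. r = 52, 2 → 3 + 1 = 4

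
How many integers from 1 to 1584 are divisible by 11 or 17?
⌊1584/11⌋ + ⌊1584/17⌋ - ⌊1584/187⌋ = 144 + 93 - 8 = 229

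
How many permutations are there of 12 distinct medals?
12! = 479001600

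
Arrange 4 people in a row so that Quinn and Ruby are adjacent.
Treat as block: (4-1)! × 2! = 6 × 2 = 12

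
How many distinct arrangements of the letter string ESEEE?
5! / (4! × 1!) = 5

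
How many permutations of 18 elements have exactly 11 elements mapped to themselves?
Choose the 11 fixed points C(18,11) = 31824, derange the rest: !7 = Σ_{j=0}^{7} (-1)^j·7!/j! = 5040 - 5040 + 2520 - 840 + 210 - 42 + 7 - 1 = 1854. Product = 31824 × 1854 = 59001696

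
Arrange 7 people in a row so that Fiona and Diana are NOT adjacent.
Total - adjacent = 7! - (7-1)!×2 = 5040 - 1440 = 3600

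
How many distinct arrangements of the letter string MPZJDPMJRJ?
10! / (1! × 2! × 3! × 2! × 1! × 1!) = 151200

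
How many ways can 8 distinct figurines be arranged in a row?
8! = 40320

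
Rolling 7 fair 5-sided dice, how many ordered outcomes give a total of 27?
Coefficient of x^27 in (x + x² + ... + x^5)^7. By inclusion-exclusion on dice exceeding 5: Σ_j (-1)^j C(7,j)·C(27-1-5j, 6) = C(7,0)·C(26,6) - C(7,1)·C(21,6) + C(7,2)·C(16,6) - C(7,3)·C(11,6) + C(7,4)·C(6,6) = 1·230230 - 7·54264 + 21·8008 - 35·462 + 35·1 = 2415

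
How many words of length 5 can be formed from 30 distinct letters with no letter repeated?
P(30,5) = 30!/(30-5)! = 17100720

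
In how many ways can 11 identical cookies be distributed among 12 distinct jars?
C(11+12-1, 12-1) = C(22, 11) = 705432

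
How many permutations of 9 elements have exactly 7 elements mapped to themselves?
Choose the 7 fixed points C(9,7) = 36, derange the rest: !2 = Σ_{j=0}^{2} (-1)^j·2!/j! = 2 - 2 + 1 = 1. Product = 36 × 1 = 36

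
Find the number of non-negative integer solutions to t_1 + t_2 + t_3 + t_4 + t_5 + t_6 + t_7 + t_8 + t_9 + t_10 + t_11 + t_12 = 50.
C(50+12-1, 12-1) = C(61, 11) = 418094152866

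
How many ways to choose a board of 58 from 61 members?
C(61,58) = 61!/(58!×3!) = 35990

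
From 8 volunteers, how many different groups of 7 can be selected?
C(8,7) = 8!/(7!×1!) = 8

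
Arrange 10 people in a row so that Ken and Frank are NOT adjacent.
Total - adjacent = 10! - (10-1)!×2 = 3628800 - 725760 = 2903040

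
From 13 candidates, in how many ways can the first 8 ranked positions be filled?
P(13,8) = 13!/(13-8)! = 51891840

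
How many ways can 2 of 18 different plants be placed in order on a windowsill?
P(18,2) = 18!/(18-2)! = 306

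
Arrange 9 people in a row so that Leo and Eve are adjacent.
Treat as block: (9-1)! × 2! = 40320 × 2 = 80640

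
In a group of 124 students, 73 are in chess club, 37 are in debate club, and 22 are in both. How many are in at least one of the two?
|A∪B| = |A| + |B| - |A∩B| = 73 + 37 - 22 = 88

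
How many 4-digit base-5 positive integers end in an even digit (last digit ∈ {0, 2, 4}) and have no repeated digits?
Last∈{0,2,4}. Last=0: 24. Last nonzero: 2×3×P(3,2) = 36. Total = 60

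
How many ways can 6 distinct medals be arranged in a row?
6! = 720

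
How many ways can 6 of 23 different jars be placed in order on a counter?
P(23,6) = 23!/(23-6)! = 72681840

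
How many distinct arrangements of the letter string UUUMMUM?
7! / (4! × 3!) = 35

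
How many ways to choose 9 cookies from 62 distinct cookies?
C(62,9) = 62!/(9!×53!) = 20286591270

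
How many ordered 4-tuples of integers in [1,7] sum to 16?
Coefficient of x^16 in (x + x² + ... + x^7)^4. By inclusion-exclusion on dice exceeding 7: Σ_j (-1)^j C(4,j)·C(16-1-7j, 3) = C(4,0)·C(15,3) - C(4,1)·C(8,3) = 1·455 - 4·56 = 231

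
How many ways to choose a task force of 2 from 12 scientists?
C(12,2) = 12!/(2!×10!) = 66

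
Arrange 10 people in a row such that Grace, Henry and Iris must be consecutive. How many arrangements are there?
Treat the 3 as one block: (10-3+1)! × 3! = 40320 × 6 = 241920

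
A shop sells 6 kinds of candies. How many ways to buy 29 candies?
C(29+6-1, 6-1) = C(34, 5) = 278256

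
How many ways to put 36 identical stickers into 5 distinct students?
C(36+5-1, 5-1) = C(40, 4) = 91390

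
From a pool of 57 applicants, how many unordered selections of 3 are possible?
C(57,3) = 57!/(3!×54!) = 29260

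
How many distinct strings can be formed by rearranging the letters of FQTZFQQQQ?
9! / (1! × 2! × 5! × 1!) = 1512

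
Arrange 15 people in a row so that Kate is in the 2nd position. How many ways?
Fix one position: (15-1)! = 87178291200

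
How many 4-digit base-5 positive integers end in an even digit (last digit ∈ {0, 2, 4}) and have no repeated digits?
Last∈{0,2,4}. Last=0: 24. Last nonzero: 2×3×P(3,2) = 36. Total = 60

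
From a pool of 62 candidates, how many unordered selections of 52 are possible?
C(62,52) = 62!/(52!×10!) = 107518933731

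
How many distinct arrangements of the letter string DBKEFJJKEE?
10! / (2! × 1! × 1! × 1! × 3! × 2!) = 151200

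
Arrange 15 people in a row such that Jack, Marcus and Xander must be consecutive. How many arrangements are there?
Treat the 3 as one block: (15-3+1)! × 3! = 6227020800 × 6 = 37362124800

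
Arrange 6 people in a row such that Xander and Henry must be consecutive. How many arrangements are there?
Treat the 2 as one block: (6-2+1)! × 2! = 120 × 2 = 240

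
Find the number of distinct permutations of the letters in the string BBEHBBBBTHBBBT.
14! / (2! × 2! × 9! × 1!) = 60060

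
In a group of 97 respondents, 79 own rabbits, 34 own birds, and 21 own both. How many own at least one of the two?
|A∪B| = |A| + |B| - |A∩B| = 79 + 34 - 21 = 92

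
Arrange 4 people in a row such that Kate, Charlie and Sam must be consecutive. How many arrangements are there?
Treat the 3 as one block: (4-3+1)! × 3! = 2 × 6 = 12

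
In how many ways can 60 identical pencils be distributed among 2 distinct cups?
C(60+2-1, 2-1) = C(61, 1) = 61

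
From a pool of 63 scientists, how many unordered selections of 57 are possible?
C(63,57) = 63!/(57!×6!) = 67945521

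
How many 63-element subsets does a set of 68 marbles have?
C(68,63) = 68!/(63!×5!) = 10424128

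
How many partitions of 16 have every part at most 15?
Let r_j(i) = number of partitions of i into parts ≤ j, for i = 0..16. r_1(i) = 1 for all i; r_j(i) = r_{j-1}(i) + r_j(i-j). Rows j = 2..15: ≤2: 1 1 2 2 3 3 4 4 5 5 6 6 7 7 8 8 9; ≤3: 1 1 2 3 4 5 7 8 10 12 14 16 19 21 24 27 30; ≤4: 1 1 2 3 5 6 9 11 15 18 23 27 34 39 47 54 64; ≤5: 1 1 2 3 5 7 10 13 18 23 30 37 47 57 70 84 101; ≤6: 1 1 2 3 5 7 11 14 20 26 35 44 58 71 90 110 136; ≤7: 1 1 2 3 5 7 11 15 21 28 38 49 65 82 105 131 164; ≤8: 1 1 2 3 5 7 11 15 22 29 40 52 70 89 116 146 186; ≤9: 1 1 2 3 5 7 11 15 22 30 41 54 73 94 123 157 201; ≤10: 1 1 2 3 5 7 11 15 22 30 42 55 75 97 128 164 212; ≤11: 1 1 2 3 5 7 11 15 22 30 42 56 76 99 131 169 219; ≤12: 1 1 2 3 5 7 11 15 22 30 42 56 77 100 133 172 224; ≤13: 1 1 2 3 5 7 11 15 22 30 42 56 77 101 134 174 227; ≤14: 1 1 2 3 5 7 11 15 22 30 42 56 77 101 135 175 229; ≤15: 1 1 2 3 5 7 11 15 22 30 42 56 77 101 135 176 230. r_15(16) = 230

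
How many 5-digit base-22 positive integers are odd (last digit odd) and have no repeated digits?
Last∈{1,3,5,7,9,11,13,15,17,19,21}. Last=0: 0. Last nonzero: 11×20×P(20,3) = 1504800. Total = 1504800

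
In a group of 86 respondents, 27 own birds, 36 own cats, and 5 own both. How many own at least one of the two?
|A∪B| = |A| + |B| - |A∩B| = 27 + 36 - 5 = 58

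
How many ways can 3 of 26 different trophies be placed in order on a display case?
P(26,3) = 26!/(26-3)! = 15600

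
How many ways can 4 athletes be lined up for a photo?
4! = 24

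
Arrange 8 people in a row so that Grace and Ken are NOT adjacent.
Total - adjacent = 8! - (8-1)!×2 = 40320 - 10080 = 30240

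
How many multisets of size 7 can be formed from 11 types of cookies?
C(7+11-1, 11-1) = C(17, 10) = 19448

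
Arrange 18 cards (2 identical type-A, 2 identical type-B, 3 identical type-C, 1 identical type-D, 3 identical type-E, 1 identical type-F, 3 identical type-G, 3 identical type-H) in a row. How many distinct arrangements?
18! / (2! × 2! × 3! × 1! × 3! × 1! × 3! × 3!) = 1235025792000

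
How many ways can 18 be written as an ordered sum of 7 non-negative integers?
C(18+7-1, 7-1) = C(24, 6) = 134596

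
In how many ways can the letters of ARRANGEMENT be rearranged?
11! / (2! × 2! × 2! × 1! × 2! × 1! × 1!) = 2494800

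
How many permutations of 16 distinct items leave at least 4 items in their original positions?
Exactly j fixed points: C(16,j)·!(16-j); sum over j ≥ 4 (derangement numbers via !m = (m-1)·(!(m-1) + !(m-2)): !0..!12 = 1, 0, 1, 2, 9, 44, 265, 1854, 14833, 133496, 1334961, 14684570, 176214841). Σ_{j=4}^{16} C(16,j)·!(16-j) = C(16,4)·!12 + C(16,5)·!11 + C(16,6)·!10 + C(16,7)·!9 + C(16,8)·!8 + C(16,9)·!7 + C(16,10)·!6 + C(16,11)·!5 + C(16,12)·!4 + C(16,13)·!3 + C(16,14)·!2 + C(16,15)·!1 + C(16,16)·!0 = 1820·176214841 + 4368·14684570 + 8008·1334961 + 11440·133496 + 12870·14833 + 11440·1854 + 8008·265 + 4368·44 + 1820·9 + 560·2 + 120·1 + 16·0 + 1·1 = 397285216711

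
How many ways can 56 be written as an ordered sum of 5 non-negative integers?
C(56+5-1, 5-1) = C(60, 4) = 487635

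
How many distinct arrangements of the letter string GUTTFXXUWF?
10! / (2! × 2! × 1! × 2! × 1! × 2!) = 226800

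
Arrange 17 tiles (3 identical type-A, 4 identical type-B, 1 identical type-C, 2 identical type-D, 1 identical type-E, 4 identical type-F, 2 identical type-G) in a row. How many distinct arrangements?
17! / (3! × 4! × 1! × 2! × 1! × 4! × 2!) = 25729704000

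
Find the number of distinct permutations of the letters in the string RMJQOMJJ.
8! / (1! × 2! × 1! × 1! × 3!) = 3360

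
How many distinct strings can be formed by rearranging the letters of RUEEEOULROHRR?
13! / (4! × 2! × 2! × 1! × 1! × 3!) = 10810800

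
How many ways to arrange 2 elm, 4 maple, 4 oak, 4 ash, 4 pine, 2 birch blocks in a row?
20! / (2! × 4! × 4! × 4! × 4! × 2!) = 1833241410000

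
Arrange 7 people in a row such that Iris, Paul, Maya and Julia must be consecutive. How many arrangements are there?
Treat the 4 as one block: (7-4+1)! × 4! = 24 × 24 = 576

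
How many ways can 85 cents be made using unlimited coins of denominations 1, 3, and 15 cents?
Coefficient of x^85 in 1/(1-x^1) · 1/(1-x^3) · 1/(1-x^15). Case on j = number of 15-cent coins (j = 0..5); remainder r = 85 - 15j is made from {1,3} in ⌊r/3⌋+1 ways. r = 85, 70, 55, 40, 25, 10 → 29 + 24 + 19 + 14 + 9 + 4 = 99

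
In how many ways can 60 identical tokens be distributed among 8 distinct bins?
C(60+8-1, 8-1) = C(67, 7) = 869648208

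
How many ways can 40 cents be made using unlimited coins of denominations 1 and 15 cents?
Coefficient of x^40 in 1/(1-x^1) · 1/(1-x^15). Use j coins of 15 for j = 0..⌊40/15⌋ = 2, the rest in 1s: 2 + 1 = 3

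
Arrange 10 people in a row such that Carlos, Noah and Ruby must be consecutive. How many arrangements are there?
Treat the 3 as one block: (10-3+1)! × 3! = 40320 × 6 = 241920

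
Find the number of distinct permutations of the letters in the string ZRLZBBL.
7! / (2! × 2! × 1! × 2!) = 630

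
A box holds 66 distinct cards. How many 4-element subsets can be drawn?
C(66,4) = 66!/(4!×62!) = 720720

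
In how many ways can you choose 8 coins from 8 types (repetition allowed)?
C(8+8-1, 8-1) = C(15, 7) = 6435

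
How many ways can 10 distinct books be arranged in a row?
10! = 3628800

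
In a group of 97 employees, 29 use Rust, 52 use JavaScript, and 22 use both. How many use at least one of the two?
|A∪B| = |A| + |B| - |A∩B| = 29 + 52 - 22 = 59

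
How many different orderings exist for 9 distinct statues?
9! = 362880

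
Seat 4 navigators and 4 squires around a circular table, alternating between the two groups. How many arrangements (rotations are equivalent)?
Fix one of the navigators: (4-1)! ways for the remaining navigators, × 4! ways for the squires = 6 × 24 = 144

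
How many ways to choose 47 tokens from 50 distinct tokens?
C(50,47) = 50!/(47!×3!) = 19600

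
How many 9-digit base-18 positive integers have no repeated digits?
First digit: 17 choices (nonzero). Then descending: 17 × 17 × 16 × 15 × 14 × 13 × 12 × 11 × 10 = 16663046400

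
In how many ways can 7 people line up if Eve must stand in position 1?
Fix one position: (7-1)! = 720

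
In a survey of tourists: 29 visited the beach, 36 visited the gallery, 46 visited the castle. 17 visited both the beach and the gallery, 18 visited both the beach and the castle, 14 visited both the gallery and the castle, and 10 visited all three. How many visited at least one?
|A∪B∪C| = 29+36+46-17-18-14+10 = 72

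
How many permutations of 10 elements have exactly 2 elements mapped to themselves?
Choose the 2 fixed points C(10,2) = 45, derange the rest: !8 = Σ_{j=0}^{8} (-1)^j·8!/j! = 40320 - 40320 + 20160 - 6720 + 1680 - 336 + 56 - 8 + 1 = 14833. Product = 45 × 14833 = 667485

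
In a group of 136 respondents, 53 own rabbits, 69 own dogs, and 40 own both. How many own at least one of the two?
|A∪B| = |A| + |B| - |A∩B| = 53 + 69 - 40 = 82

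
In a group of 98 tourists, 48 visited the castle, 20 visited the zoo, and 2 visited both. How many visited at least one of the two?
|A∪B| = |A| + |B| - |A∩B| = 48 + 20 - 2 = 66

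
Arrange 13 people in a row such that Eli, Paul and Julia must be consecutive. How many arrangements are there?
Treat the 3 as one block: (13-3+1)! × 3! = 39916800 × 6 = 239500800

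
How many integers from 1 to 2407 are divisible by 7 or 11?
⌊2407/7⌋ + ⌊2407/11⌋ - ⌊2407/77⌋ = 343 + 218 - 31 = 530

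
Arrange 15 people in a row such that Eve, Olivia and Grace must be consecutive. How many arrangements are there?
Treat the 3 as one block: (15-3+1)! × 3! = 6227020800 × 6 = 37362124800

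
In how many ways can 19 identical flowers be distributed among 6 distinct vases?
C(19+6-1, 6-1) = C(24, 5) = 42504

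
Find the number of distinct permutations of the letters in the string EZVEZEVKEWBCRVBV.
16! / (4! × 1! × 2! × 1! × 2! × 1! × 4! × 1!) = 9081072000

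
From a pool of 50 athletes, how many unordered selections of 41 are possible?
C(50,41) = 50!/(41!×9!) = 2505433700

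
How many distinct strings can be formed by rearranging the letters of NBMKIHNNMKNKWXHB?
16! / (1! × 4! × 2! × 3! × 2! × 1! × 1! × 2!) = 18162144000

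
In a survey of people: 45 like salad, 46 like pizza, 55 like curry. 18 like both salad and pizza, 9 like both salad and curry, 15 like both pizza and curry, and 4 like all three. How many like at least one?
|A∪B∪C| = 45+46+55-18-9-15+4 = 108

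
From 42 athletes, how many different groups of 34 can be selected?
C(42,34) = 42!/(34!×8!) = 118030185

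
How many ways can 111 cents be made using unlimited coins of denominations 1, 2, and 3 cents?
Coefficient of x^111 in 1/(1-x^1) · 1/(1-x^2) · 1/(1-x^3). Case on j = number of 3-cent coins (j = 0..37); remainder r = 111 - 3j is made from {1,2} in ⌊r/2⌋+1 ways. r = 111, 108, 105, 102, 99, 96, 93, 90, 87, 84, 81, 78, 75, 72, 69, 66, 63, 60, 57, 54, 51, 48, 45, 42, 39, 36, 33, 30, 27, 24, 21, 18, 15, 12, 9, 6, 3, 0 → 56 + 55 + 53 + 52 + 50 + 49 + 47 + 46 + 44 + 43 + 41 + 40 + 38 + 37 + 35 + 34 + 32 + 31 + 29 + 28 + 26 + 25 + 23 + 22 + 20 + 19 + 17 + 16 + 14 + 13 + 11 + 10 + 8 + 7 + 5 + 4 + 2 + 1 = 1083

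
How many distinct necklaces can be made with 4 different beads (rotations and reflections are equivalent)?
(4-1)!/2 = 6/2 = 3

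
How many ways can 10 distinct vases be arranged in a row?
10! = 3628800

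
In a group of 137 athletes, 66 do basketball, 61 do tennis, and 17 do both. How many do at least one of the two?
|A∪B| = |A| + |B| - |A∩B| = 66 + 61 - 17 = 110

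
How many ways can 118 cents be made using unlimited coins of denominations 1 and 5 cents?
Coefficient of x^118 in 1/(1-x^1) · 1/(1-x^5). Use j coins of 5 for j = 0..⌊118/5⌋ = 23, the rest in 1s: 23 + 1 = 24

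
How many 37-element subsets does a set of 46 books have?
C(46,37) = 46!/(37!×9!) = 1101716330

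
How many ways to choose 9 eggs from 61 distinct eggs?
C(61,9) = 61!/(9!×52!) = 17341763505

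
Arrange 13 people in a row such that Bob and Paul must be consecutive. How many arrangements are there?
Treat the 2 as one block: (13-2+1)! × 2! = 479001600 × 2 = 958003200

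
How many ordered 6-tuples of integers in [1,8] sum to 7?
Coefficient of x^7 in (x + x² + ... + x^8)^6. By inclusion-exclusion on dice exceeding 8: Σ_j (-1)^j C(6,j)·C(7-1-8j, 5) = C(6,0)·C(6,5) = 1·6 = 6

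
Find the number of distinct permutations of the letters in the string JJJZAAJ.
7! / (1! × 2! × 4!) = 105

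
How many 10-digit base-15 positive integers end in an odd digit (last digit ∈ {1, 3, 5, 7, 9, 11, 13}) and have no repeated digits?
Last∈{1,3,5,7,9,11,13}. Last=0: 0. Last nonzero: 7×13×P(13,8) = 4722157440. Total = 4722157440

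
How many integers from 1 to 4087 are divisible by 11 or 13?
⌊4087/11⌋ + ⌊4087/13⌋ - ⌊4087/143⌋ = 371 + 314 - 28 = 657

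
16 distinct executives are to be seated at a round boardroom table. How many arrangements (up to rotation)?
Circular: fix one position, arrange the rest. (16-1)! = 1307674368000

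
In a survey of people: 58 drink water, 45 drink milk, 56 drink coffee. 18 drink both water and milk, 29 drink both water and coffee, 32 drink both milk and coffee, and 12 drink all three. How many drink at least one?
|A∪B∪C| = 58+45+56-18-29-32+12 = 92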